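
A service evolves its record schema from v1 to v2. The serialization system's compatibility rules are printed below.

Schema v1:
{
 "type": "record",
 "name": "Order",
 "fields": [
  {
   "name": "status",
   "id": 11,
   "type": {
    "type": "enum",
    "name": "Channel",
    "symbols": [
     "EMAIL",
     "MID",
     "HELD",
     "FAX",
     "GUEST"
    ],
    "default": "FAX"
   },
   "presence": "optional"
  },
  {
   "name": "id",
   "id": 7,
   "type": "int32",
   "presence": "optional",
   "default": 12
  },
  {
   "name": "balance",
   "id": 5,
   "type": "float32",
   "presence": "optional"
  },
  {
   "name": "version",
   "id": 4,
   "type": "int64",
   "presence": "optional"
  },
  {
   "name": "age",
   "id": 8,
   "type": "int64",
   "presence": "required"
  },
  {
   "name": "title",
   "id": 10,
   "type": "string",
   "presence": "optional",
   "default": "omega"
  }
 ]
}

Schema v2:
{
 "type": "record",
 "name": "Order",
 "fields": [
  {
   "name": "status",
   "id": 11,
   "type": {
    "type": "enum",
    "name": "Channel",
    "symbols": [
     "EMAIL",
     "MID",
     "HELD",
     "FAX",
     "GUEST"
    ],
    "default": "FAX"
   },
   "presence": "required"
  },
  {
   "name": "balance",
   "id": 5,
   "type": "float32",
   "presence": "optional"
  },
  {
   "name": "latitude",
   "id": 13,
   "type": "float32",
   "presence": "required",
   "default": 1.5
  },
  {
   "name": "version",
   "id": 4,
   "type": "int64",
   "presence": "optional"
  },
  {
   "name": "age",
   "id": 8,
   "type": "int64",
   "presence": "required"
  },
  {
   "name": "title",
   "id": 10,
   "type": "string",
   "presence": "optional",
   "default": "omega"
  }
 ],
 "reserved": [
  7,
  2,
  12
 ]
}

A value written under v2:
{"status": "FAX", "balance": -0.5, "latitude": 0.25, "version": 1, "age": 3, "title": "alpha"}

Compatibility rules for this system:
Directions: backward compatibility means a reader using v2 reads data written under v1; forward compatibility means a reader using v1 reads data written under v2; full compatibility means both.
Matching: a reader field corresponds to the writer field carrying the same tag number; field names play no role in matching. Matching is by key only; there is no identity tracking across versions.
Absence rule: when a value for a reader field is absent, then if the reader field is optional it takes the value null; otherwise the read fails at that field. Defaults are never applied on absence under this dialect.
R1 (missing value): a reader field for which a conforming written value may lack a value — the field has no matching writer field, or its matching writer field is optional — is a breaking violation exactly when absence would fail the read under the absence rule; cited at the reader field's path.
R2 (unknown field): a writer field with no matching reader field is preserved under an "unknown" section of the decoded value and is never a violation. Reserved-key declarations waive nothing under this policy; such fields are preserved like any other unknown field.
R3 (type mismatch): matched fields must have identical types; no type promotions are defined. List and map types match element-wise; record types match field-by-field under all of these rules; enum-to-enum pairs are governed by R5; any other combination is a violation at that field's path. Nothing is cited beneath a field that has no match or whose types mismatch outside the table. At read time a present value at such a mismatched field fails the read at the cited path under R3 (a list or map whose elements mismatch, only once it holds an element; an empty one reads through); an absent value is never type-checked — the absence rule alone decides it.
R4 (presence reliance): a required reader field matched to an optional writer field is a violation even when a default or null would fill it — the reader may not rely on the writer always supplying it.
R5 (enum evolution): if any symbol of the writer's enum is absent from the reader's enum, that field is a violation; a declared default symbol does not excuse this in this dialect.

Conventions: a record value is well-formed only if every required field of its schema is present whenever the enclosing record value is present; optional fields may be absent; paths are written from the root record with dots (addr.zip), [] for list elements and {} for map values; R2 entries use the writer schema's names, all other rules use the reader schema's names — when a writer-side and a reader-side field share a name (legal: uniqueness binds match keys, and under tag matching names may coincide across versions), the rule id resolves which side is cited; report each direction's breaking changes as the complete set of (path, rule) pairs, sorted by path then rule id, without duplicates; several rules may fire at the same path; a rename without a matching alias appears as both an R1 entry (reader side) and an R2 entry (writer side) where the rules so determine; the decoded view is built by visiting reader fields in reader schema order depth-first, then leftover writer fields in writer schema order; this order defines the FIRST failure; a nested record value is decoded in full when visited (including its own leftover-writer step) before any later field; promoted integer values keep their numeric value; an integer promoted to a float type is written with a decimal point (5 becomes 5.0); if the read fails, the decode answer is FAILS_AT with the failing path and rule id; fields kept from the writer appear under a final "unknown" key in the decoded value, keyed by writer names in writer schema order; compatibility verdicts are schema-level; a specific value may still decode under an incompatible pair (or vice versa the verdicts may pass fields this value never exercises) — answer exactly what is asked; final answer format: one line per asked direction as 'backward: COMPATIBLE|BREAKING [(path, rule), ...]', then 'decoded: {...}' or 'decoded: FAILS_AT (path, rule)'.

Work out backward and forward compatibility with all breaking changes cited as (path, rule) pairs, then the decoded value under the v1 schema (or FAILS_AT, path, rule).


arrows below run writer -> reader for Order
backward for Order (reader v2, writer v1):
  status <- status (Channel -> Channel, writer optional)
  balance <- balance (float32 -> float32, writer optional)
  no writer field matches reader latitude
  version <- version (int64 -> int64, writer optional)
  age <- age (int64 -> int64, writer required)
  title <- title (string -> string, writer optional)
  id (writer side), unknown to reader
  rule R1 violated at latitude
  rule R1 violated at status
  rule R4 violated at status
  => backward verdict for Order: BREAKING, 3 violation(s)
forward for Order (reader v1, writer v2):
  status <- status (Channel -> Channel, writer required)
  no writer field matches reader id
  balance <- balance (float32 -> float32, writer optional)
  version <- version (int64 -> int64, writer optional)
  age <- age (int64 -> int64, writer required)
  title <- title (string -> string, writer optional)
  latitude (writer side), unknown to reader
  => forward verdict for Order: COMPATIBLE, no violations
decode walk for Order under reader schema v1:
  status := "FAX"
  id := null (not supplied -> null)
  balance := -0.5
  version := 1
  age := 3
  title := "alpha"
  writer latitude: kept under "unknown"
  => decoded: {"status": "FAX", "id": null, "balance": -0.5, "version": 1, "age": 3, "title": "alpha", "unknown": {"latitude": 0.25}}

backward: BREAKING [(latitude, R1), (status, R1), (status, R4)]; forward: COMPATIBLE []; decoded: {"status": "FAX", "id": null, "balance": -0.5, "version": 1, "age": 3, "title": "alpha", "unknown": {"latitude": 0.25}}


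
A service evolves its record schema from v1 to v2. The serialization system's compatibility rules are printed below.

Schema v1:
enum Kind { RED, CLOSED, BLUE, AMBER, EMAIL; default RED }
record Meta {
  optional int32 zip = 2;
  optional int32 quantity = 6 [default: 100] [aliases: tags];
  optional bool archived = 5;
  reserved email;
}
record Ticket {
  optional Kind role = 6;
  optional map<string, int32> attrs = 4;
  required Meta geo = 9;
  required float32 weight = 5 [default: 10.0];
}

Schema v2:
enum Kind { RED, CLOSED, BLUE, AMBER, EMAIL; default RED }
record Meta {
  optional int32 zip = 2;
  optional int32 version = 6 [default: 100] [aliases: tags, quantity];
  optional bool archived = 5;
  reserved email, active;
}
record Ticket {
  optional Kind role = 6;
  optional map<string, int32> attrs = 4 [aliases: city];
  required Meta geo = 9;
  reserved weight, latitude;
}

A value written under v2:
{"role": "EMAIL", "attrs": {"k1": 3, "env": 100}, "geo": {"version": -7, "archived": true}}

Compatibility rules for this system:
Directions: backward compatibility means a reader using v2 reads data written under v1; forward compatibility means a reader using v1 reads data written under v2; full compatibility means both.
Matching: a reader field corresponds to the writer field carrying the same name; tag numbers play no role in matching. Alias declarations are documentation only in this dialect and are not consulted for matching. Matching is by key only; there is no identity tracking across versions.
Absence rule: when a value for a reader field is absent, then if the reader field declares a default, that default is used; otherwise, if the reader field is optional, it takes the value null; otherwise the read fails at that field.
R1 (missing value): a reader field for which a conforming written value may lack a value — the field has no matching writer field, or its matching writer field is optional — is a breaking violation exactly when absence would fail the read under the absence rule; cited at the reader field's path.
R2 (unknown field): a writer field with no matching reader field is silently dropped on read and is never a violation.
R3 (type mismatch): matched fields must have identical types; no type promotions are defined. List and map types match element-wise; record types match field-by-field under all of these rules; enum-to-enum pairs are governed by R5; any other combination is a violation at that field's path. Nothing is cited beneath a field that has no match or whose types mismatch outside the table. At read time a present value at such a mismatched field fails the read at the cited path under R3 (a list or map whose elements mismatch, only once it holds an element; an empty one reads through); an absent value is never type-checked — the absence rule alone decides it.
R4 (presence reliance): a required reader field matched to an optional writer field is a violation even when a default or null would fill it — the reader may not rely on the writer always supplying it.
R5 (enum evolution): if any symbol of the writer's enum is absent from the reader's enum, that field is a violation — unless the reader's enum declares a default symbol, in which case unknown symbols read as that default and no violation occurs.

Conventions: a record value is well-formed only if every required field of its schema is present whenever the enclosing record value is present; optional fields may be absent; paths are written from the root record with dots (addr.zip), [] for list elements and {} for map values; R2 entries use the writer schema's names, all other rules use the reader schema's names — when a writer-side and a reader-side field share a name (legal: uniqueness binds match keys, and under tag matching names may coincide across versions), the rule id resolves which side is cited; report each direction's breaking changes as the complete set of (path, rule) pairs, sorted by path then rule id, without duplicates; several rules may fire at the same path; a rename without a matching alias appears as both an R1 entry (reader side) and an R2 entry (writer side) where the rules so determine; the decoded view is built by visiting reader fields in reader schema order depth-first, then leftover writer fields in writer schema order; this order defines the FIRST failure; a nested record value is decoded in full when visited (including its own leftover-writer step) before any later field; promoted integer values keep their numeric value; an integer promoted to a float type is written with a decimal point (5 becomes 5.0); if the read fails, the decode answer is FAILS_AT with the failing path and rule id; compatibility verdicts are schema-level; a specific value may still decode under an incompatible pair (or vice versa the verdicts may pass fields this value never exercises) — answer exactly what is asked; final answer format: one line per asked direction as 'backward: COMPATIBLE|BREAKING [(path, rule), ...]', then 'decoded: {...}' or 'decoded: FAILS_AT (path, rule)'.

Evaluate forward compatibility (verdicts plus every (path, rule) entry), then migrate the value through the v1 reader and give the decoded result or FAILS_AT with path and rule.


forward: COMPATIBLE []; decoded: {"role": "EMAIL", "attrs": {"k1": 3, "env": 100}, "geo": {"zip": null, "quantity": 100, "archived": true}, "weight": 10.0}

in Ticket below, arrows point writer -> reader
forward for Ticket (reader v1, writer v2):
  role: Kind -> Kind, writer optional; from role
  attrs: map<string, int32> -> map<string, int32>, writer optional; from attrs
  geo: Meta -> Meta, writer required; from geo
  no writer field matches reader weight
  geo.zip: int32 -> int32, writer optional; from geo.zip
  no writer field matches reader geo.quantity
  geo.archived: bool -> bool, writer optional; from geo.archived
  leftover writer field: geo.version
  => forward: COMPATIBLE
decode (reader v1):
  role := "EMAIL"
  attrs := {"k1": 3, "env": 100}
  geo.zip := null (not supplied -> null)
  geo.quantity := 100 (no value, default fills)
  geo.archived := true
  writer geo.version: unmatched, discarded
  weight := 10.0 (no value, default fills)
  => decoded: {"role": "EMAIL", "attrs": {"k1": 3, "env": 100}, "geo": {"zip": null, "quantity": 100, "archived": true}, "weight": 10.0}
ruling out the remaining Ticket differences:
  removed field weight from record Ticket (its key "weight" joins the reserved list) -> fires no rule on Ticket, leaving the asked answer as it is


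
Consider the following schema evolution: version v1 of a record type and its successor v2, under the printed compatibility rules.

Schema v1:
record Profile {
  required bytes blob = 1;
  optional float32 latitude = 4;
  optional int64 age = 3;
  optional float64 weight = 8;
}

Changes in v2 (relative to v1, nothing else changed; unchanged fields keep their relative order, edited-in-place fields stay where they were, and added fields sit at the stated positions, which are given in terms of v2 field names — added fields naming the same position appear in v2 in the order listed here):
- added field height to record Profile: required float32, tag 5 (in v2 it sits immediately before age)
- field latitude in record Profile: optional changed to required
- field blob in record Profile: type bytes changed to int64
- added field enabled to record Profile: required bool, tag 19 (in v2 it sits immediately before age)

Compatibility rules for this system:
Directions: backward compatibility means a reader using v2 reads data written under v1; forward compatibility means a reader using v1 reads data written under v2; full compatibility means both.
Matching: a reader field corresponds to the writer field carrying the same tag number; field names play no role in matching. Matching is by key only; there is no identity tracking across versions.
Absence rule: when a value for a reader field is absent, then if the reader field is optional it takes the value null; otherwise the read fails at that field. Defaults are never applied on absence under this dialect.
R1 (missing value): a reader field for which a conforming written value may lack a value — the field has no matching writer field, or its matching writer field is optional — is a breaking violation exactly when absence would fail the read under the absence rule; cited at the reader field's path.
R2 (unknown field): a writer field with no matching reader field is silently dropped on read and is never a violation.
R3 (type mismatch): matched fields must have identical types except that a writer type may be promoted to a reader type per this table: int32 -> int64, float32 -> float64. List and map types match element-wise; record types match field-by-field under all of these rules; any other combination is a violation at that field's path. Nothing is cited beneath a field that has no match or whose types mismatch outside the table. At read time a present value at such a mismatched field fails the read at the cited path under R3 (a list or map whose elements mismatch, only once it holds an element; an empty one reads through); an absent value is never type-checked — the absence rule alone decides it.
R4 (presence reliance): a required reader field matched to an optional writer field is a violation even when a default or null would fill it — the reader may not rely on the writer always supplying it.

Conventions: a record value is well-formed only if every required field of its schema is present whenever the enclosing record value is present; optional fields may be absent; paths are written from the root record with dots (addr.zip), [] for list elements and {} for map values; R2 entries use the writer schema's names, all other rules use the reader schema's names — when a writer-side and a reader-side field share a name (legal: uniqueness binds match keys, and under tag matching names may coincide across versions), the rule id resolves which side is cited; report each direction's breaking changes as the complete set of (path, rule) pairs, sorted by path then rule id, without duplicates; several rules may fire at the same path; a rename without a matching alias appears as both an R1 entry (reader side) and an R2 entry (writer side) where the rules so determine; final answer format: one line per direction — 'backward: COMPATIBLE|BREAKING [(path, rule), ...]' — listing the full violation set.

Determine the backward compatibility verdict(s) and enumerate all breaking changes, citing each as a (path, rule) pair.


the writer's type comes first in each Profile pair
checking backward for Profile: reader v2 against writer v1:
  blob: bytes -> int64, writer required; from blob
  latitude: float32 -> float32, writer optional; from latitude
  height has no writer counterpart
  enabled has no writer counterpart
  age: int64 -> int64, writer optional; from age
  weight: float64 -> float64, writer optional; from weight
  R3 fires at blob
  R1 fires at enabled
  R1 fires at height
  R1 fires at latitude
  R4 fires at latitude
  => backward verdict for Profile: BREAKING, 5 violation(s)

backward: BREAKING [(blob, R3), (enabled, R1), (height, R1), (latitude, R1), (latitude, R4)]


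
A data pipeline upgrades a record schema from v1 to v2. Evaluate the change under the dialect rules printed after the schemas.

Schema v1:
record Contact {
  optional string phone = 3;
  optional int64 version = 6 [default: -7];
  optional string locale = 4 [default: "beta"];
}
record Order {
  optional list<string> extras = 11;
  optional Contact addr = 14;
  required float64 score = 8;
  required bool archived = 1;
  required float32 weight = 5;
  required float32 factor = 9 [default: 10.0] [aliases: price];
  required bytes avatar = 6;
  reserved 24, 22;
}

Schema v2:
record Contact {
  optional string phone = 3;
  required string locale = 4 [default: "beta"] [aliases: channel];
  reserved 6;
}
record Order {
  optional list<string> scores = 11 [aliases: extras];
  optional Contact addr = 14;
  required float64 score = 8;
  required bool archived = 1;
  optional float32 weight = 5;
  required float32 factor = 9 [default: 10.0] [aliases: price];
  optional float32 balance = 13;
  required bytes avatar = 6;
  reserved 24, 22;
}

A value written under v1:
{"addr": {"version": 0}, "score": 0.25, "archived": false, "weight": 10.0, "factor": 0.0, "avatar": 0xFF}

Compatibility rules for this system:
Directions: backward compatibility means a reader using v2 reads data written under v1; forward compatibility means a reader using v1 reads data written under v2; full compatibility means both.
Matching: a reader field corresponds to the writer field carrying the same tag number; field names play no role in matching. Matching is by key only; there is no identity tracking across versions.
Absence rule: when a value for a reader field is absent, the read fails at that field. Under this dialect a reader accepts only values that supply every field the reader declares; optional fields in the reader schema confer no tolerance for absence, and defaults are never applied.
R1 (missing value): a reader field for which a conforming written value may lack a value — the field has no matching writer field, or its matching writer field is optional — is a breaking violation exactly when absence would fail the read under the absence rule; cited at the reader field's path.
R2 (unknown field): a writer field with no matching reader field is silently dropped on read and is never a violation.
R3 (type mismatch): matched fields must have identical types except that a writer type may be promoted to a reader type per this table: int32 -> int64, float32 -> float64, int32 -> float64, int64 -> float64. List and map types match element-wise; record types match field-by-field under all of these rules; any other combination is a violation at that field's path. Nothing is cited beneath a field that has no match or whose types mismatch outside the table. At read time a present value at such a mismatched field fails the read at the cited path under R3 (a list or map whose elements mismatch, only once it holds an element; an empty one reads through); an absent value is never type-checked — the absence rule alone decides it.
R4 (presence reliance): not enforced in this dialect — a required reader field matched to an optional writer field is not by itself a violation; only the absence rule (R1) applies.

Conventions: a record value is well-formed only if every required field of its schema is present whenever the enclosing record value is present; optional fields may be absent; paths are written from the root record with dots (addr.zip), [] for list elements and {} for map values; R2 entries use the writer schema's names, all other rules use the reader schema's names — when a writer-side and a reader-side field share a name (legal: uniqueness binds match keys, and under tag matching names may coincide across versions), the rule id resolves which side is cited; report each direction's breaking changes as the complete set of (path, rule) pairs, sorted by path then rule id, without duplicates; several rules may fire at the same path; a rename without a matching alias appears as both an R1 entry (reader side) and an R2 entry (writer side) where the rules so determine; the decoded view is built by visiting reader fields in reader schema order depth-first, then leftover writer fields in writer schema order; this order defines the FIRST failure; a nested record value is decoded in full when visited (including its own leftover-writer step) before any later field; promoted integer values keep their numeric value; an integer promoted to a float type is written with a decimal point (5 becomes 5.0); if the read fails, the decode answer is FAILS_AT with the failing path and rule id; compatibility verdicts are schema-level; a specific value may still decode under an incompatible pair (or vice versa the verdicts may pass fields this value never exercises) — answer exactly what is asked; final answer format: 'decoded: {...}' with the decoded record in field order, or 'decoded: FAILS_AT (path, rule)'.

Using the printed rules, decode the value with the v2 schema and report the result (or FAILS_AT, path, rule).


decoded: FAILS_AT (scores, R1)

each type pair in Order: writer, then reader
decoding the Order value with the v2 reader:
  read fails at scores under R1 (no fill)
  => FAILS_AT (scores, R1)
remaining Order differences; none change what is asked:
  field locale in record Contact: optional changed to required -> changes Order's schema-level verdicts only — the decode of this value is the same
  field weight in record Order: required changed to optional -> changes Order's schema-level verdicts only — the decode of this value is the same
  removed field version from record Contact (its key 6 joins the reserved list) -> changes Order's schema-level verdicts only — the decode of this value is the same
  added field balance to record Order: optional float32, tag 13 (in v2 it sits immediately before avatar) -> changes Order's schema-level verdicts only — the decode of this value is the same


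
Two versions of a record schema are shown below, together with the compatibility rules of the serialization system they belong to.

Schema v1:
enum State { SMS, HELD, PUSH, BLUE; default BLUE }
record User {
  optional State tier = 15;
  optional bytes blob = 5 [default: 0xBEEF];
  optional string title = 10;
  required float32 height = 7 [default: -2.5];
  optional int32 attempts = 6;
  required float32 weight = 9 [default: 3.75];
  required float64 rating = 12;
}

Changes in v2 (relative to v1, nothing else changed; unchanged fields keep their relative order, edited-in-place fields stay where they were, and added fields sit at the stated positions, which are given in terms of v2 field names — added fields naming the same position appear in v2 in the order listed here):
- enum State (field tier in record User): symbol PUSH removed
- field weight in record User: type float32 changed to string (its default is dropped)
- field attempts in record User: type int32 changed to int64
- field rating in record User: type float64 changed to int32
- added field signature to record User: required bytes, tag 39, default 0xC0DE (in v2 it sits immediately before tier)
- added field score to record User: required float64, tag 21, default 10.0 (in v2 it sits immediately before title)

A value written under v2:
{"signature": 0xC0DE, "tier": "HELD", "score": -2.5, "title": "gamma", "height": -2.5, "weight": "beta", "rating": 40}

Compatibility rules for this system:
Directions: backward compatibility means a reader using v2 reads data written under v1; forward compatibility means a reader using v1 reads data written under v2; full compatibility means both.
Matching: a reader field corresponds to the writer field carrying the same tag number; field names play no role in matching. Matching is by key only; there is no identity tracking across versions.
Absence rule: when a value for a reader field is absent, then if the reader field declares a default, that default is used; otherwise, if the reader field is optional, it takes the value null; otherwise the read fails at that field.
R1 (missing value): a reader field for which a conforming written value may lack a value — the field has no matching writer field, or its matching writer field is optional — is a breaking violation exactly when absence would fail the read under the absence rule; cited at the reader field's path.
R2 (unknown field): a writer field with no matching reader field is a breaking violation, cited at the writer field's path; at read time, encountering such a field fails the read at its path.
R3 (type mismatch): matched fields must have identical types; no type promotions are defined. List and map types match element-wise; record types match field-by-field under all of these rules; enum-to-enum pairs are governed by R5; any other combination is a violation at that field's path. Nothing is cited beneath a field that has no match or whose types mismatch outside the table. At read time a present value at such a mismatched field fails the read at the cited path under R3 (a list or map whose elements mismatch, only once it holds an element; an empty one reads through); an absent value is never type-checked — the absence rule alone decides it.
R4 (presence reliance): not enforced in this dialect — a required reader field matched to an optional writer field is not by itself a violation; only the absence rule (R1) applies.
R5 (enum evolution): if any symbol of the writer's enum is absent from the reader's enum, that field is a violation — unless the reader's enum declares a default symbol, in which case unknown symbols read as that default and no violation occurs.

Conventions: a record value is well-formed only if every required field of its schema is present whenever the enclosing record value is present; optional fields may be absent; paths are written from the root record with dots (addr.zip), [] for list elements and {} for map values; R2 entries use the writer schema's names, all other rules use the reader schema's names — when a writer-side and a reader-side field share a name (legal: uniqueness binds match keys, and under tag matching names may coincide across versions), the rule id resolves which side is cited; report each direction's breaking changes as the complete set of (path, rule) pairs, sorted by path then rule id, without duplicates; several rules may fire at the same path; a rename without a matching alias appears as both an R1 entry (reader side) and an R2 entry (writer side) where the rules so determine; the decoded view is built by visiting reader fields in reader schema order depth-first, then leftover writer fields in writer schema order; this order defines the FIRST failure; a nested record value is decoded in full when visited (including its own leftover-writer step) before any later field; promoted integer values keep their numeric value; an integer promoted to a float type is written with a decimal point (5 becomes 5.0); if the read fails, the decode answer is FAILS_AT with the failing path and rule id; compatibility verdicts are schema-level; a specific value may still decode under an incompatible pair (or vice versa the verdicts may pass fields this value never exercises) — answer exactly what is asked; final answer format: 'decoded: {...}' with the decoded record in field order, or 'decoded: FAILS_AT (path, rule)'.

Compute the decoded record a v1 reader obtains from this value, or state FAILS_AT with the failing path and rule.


the writer's type comes first in each User pair
decoding the User value with the v1 reader:
  tier := "HELD"
  blob := 0xBEEF (absent -> default)
  title := "gamma"
  height := -2.5
  attempts := null (absent, optional -> null)
  read fails at weight under R3
  => FAILS_AT (weight, R3)
the rest of the User diff is inert for this question:
  enum State (field tier in record User): symbol PUSH removed -> no rule fires on it and the decoded User view is identical with or without it
  field attempts in record User: type int32 changed to int64 -> a verdict-level change on User — the shown value reads the same
  field rating in record User: type float64 changed to int32 -> a verdict-level change on User — the shown value reads the same
  added field signature to record User: required bytes, tag 39, default 0xC0DE (in v2 it sits immediately before tier) -> a verdict-level change on User — the shown value reads the same
  added field score to record User: required float64, tag 21, default 10.0 (in v2 it sits immediately before title) -> a verdict-level change on User — the shown value reads the same

decoded: FAILS_AT (weight, R3)


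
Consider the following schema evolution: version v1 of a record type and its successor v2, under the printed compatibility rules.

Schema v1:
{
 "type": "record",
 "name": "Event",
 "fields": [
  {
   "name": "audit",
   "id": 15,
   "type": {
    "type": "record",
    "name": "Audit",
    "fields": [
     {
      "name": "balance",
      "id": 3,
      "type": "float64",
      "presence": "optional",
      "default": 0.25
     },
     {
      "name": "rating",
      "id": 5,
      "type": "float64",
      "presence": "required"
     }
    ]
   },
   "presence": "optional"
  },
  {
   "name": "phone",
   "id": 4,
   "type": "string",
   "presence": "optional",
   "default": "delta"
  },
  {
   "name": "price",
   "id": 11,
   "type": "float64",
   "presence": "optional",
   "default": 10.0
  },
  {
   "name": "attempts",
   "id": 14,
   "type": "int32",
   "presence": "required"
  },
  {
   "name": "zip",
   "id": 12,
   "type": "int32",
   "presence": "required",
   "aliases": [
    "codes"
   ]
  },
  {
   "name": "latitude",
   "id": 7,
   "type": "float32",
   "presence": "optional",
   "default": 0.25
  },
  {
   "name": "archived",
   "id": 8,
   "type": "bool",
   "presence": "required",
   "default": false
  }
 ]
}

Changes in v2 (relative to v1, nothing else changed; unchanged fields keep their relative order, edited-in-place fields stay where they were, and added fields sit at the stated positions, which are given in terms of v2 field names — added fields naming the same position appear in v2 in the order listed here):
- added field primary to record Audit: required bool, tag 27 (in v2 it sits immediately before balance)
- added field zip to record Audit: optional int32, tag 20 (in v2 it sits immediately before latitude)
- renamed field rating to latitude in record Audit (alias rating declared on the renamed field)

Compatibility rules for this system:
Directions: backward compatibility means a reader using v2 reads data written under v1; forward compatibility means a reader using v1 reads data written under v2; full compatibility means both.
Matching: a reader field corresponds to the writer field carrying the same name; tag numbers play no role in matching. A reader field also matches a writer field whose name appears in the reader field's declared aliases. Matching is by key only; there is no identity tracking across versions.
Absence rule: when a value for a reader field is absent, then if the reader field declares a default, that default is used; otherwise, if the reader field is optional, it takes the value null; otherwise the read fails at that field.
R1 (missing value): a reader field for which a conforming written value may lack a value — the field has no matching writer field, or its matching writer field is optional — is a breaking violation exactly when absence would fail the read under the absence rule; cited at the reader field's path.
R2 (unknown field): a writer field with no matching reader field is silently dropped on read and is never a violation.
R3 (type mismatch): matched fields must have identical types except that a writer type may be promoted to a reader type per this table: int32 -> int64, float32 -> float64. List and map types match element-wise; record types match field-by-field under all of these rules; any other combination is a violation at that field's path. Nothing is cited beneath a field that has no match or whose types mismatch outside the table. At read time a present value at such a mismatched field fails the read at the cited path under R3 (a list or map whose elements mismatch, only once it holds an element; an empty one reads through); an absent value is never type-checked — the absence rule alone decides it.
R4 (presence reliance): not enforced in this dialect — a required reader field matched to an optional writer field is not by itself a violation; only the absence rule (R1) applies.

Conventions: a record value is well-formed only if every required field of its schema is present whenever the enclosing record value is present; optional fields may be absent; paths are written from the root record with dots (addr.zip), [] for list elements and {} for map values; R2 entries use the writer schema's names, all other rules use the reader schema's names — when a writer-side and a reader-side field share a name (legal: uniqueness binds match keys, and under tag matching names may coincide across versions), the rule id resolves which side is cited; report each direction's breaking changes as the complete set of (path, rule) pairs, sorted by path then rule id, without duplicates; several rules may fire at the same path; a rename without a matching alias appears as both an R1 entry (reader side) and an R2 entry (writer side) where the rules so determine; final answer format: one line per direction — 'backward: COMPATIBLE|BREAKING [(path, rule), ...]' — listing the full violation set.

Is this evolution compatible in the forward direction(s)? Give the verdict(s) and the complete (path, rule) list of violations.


each type pair in Event: writer, then reader
forward for Event (reader v1, writer v2):
  audit: paired with writer audit (Audit -> Audit; writer optional)
  phone: paired with writer phone (string -> string; writer optional)
  price: paired with writer price (float64 -> float64; writer optional)
  attempts: paired with writer attempts (int32 -> int32; writer required)
  zip: paired with writer zip (int32 -> int32; writer required)
  latitude: paired with writer latitude (float32 -> float32; writer optional)
  archived: paired with writer archived (bool -> bool; writer required)
  audit.balance: paired with writer audit.balance (float64 -> float64; writer optional)
  audit.rating: no writer match
  writer audit.primary: unknown to reader
  writer audit.zip: unknown to reader
  writer audit.latitude: unknown to reader
  rule R1 violated at audit.rating
  => 1 violation(s): forward is BREAKING for Event
ruling out the remaining Event differences:
  added field zip to record Audit: optional int32, tag 20 (in v2 it sits immediately before latitude) -> triggers nothing under Event's printed rules — same verdict
  added field primary to record Audit: required bool, tag 27 (in v2 it sits immediately before balance) -> affects backward compatibility only, which is not asked

forward: BREAKING [(audit.rating, R1)]


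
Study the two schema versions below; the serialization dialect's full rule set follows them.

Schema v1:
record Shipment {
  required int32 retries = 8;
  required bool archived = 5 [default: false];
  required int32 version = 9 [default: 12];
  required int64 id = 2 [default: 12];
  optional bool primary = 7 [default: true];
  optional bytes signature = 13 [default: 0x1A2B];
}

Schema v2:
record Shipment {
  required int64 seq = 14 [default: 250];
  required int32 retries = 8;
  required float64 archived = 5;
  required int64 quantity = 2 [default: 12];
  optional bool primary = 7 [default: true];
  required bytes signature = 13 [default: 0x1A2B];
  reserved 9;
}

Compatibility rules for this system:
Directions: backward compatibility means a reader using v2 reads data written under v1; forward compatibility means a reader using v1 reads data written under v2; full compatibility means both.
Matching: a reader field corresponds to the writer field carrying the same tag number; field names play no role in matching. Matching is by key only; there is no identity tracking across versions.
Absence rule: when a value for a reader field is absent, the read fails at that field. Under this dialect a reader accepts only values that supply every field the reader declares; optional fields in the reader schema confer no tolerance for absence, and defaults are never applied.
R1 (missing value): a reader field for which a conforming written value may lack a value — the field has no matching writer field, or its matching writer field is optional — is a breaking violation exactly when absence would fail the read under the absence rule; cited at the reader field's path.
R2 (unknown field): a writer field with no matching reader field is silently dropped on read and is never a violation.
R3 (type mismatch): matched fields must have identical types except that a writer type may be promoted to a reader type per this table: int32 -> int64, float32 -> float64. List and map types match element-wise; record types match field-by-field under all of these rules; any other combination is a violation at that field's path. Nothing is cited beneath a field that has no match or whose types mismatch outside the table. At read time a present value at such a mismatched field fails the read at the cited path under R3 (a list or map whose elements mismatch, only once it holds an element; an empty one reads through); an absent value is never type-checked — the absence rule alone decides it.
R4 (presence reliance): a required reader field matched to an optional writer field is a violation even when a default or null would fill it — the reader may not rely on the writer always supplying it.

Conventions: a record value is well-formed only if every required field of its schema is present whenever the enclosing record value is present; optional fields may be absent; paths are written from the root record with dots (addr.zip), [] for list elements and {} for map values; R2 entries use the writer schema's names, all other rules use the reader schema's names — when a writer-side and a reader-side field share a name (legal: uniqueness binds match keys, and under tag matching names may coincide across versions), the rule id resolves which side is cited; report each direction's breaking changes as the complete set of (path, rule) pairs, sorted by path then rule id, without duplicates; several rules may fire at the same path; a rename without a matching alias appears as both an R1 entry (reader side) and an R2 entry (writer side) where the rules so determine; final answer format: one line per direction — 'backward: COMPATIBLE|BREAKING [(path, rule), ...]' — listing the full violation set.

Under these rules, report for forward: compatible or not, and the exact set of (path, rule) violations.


in Shipment below, arrows point writer -> reader
forward pass over Shipment, reader schema v1, writer schema v2:
  retries <- retries (int32 -> int32, writer required)
  archived <- archived (float64 -> bool, writer required)
  version has no writer counterpart
  id <- quantity (int64 -> int64, writer required)
  primary <- primary (bool -> bool, writer optional)
  signature <- signature (bytes -> bytes, writer required)
  seq (writer side), unknown to reader
  R3 fires at archived
  R1 fires at primary
  R1 fires at version
  => forward verdict for Shipment: BREAKING, 3 violation(s)
ruling out the remaining Shipment differences:
  added field seq to record Shipment: required int64, tag 14, default 250 (in v2 it sits immediately before retries) -> its effect on Shipment is confined to the backward direction, not asked
  renamed field id to quantity in record Shipment -> inert for the asked Shipment verdict: nothing fires

forward: BREAKING [(archived, R3), (primary, R1), (version, R1)]
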